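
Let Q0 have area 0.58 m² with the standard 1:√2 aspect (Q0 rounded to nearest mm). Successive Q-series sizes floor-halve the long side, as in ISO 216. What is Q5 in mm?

113 × 160 mm

Let Q0's short side be w mm. w · w√2 = 0.58 m² = 580,000 mm², so w ≈ 640.4 mm and w√2 ≈ 905.7 mm → Q0 = 640 × 906 mm.
Q1: ⌊906/2⌋ × 640 = 453 × 640 mm
Q2: ⌊640/2⌋ × 453 = 320 × 453 mm
Q3: ⌊453/2⌋ × 320 = 226 × 320 mm
Q4: ⌊320/2⌋ × 226 = 160 × 226 mm
Q5: ⌊226/2⌋ × 160 = 113 × 160 mm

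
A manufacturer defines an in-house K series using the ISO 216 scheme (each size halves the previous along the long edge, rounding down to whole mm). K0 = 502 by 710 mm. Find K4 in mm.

125 × 177 mm

K1: ⌊710/2⌋ × 502 = 355 × 502 mm
K2: ⌊502/2⌋ × 355 = 251 × 355 mm
K3: ⌊355/2⌋ × 251 = 177 × 251 mm
K4: ⌊251/2⌋ × 177 = 125 × 177 mm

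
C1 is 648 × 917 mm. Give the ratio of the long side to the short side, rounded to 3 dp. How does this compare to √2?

917 / 648 = 1.415
Matches √2 ≈ 1.414 — the ISO 216 defining ratio.

1.415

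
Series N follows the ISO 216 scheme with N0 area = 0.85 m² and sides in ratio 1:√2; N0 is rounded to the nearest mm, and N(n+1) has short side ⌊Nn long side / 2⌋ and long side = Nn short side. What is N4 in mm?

Let N0's short side be w mm. w · w√2 = 0.85 m² = 850,000 mm², so w ≈ 775.3 mm and w√2 ≈ 1096.4 mm → N0 = 775 × 1096 mm.
N1: ⌊1096/2⌋ × 775 = 548 × 775 mm
N2: ⌊775/2⌋ × 548 = 387 × 548 mm
N3: ⌊548/2⌋ × 387 = 274 × 387 mm
N4: ⌊387/2⌋ × 274 = 193 × 274 mm

193 × 274 mm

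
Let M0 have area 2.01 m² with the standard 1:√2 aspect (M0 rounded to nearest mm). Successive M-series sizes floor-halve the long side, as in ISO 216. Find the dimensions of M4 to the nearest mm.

Let M0's short side be w mm. w · w√2 = 2.01 m² = 2,010,000 mm², so w ≈ 1192.2 mm and w√2 ≈ 1686.0 mm → M0 = 1192 × 1686 mm.
M1: ⌊1686/2⌋ × 1192 = 843 × 1192 mm
M2: ⌊1192/2⌋ × 843 = 596 × 843 mm
M3: ⌊843/2⌋ × 596 = 421 × 596 mm
M4: ⌊596/2⌋ × 421 = 298 × 421 mm

298 × 421 mm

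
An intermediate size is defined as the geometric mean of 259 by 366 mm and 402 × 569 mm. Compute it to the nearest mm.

323 × 456 mm

Short side: √(259 · 402) = √104118 ≈ 322.7 → 323 mm
Long side: √(366 · 569) = √208254 ≈ 456.3 → 456 mm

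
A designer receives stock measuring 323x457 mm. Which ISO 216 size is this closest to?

C3 (324 × 458 mm)

Aspect ratio 457/323 ≈ 1.415 — close to the ISO √2 ≈ 1.414.
In the C-series (envelope sizes, between A and B): C3 = 324 × 458 mm.
Off by 2 mm total — nearest standard size.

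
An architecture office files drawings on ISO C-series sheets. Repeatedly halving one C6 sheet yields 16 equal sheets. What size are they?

C10

16 = 2^4, so 4 halving steps.
C6 → C7 → … → C10 after 4 steps.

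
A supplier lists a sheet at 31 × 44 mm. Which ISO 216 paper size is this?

B10 (31 × 44 mm)

Aspect ratio 44/31 ≈ 1.419 — close to the ISO √2 ≈ 1.414.
In the B-series (B0 = 1000 × 1414 mm): B10 = 31 × 44 mm.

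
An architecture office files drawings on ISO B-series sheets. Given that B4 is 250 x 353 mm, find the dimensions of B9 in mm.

44 × 62 mm

B5: ⌊353/2⌋ × 250 = 176 × 250 mm
B6: ⌊250/2⌋ × 176 = 125 × 176 mm
B7: ⌊176/2⌋ × 125 = 88 × 125 mm
B8: ⌊125/2⌋ × 88 = 62 × 88 mm
B9: ⌊88/2⌋ × 62 = 44 × 62 mm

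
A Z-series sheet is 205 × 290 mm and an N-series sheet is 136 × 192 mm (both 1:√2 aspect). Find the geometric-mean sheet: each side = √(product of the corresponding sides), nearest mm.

Short side: √(205 · 136) = √27880 ≈ 167.0 → 167 mm
Long side: √(290 · 192) = √55680 ≈ 236.0 → 236 mm

167 × 236 mm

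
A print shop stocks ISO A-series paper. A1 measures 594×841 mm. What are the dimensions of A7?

74 × 105 mm

A2: ⌊841/2⌋ × 594 = 420 × 594 mm
A3: ⌊594/2⌋ × 420 = 297 × 420 mm
A4: ⌊420/2⌋ × 297 = 210 × 297 mm
A5: ⌊297/2⌋ × 210 = 148 × 210 mm
A6: ⌊210/2⌋ × 148 = 105 × 148 mm
A7: ⌊148/2⌋ × 105 = 74 × 105 mm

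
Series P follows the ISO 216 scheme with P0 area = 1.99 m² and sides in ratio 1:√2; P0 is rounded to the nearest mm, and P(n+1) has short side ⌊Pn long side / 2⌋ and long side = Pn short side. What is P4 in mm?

Let P0's short side be w mm. w · w√2 = 1.99 m² = 1,990,000 mm², so w ≈ 1186.2 mm and w√2 ≈ 1677.6 mm → P0 = 1186 × 1678 mm.
P1: ⌊1678/2⌋ × 1186 = 839 × 1186 mm
P2: ⌊1186/2⌋ × 839 = 593 × 839 mm
P3: ⌊839/2⌋ × 593 = 419 × 593 mm
P4: ⌊593/2⌋ × 419 = 296 × 419 mm

296 × 419 mm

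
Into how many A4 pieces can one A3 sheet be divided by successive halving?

Each ISO step halves the sheet: 1 × A3 → 2 × A4
From A3 to A4 is 1 halving step: 2^1 = 2.

2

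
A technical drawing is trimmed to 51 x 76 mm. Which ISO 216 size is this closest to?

A8 (52 × 74 mm)

Aspect ratio 76/51 ≈ 1.490 (ISO target is √2 ≈ 1.414).
In the A-series (A0 area = 1 m²): A8 = 52 × 74 mm.
Off by 3 mm total — nearest standard size.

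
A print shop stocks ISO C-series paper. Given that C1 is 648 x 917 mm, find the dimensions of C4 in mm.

229 × 324 mm

C2: ⌊917/2⌋ × 648 = 458 × 648 mm
C3: ⌊648/2⌋ × 458 = 324 × 458 mm
C4: ⌊458/2⌋ × 324 = 229 × 324 mm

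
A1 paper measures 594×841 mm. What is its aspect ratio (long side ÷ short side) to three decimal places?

1.416

841 / 594 = 1.416
ISO 216 targets √2 ≈ 1.414; the +0.002 deviation is from mm rounding.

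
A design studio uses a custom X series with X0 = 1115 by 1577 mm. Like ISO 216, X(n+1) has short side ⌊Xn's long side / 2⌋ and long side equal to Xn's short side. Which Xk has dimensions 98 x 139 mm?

X0: 1115 × 1577 mm
X1: 788 × 1115 mm
X2: 557 × 788 mm
X3: 394 × 557 mm
X4: 278 × 394 mm
X5: 197 × 278 mm
X6: 139 × 197 mm
X7: 98 × 139 mm
X8: 69 × 98 mm
→ matches X7.

X7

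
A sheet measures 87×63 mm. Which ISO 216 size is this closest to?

Aspect ratio 87/63 ≈ 1.381 (ISO target is √2 ≈ 1.414).
In the B-series (B0 = 1000 × 1414 mm): B8 = 62 × 88 mm.
Off by 2 mm total — nearest standard size.

B8 (62 × 88 mm)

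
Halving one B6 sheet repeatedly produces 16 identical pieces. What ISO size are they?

16 = 2^4, so 4 halving steps.
B6 → B7 → … → B10 after 4 steps.

B10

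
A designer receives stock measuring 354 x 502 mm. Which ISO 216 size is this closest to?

Aspect ratio 502/354 ≈ 1.418 — close to the ISO √2 ≈ 1.414.
In the B-series (B0 = 1000 × 1414 mm): B3 = 353 × 500 mm.
Off by 3 mm total — nearest standard size.

B3 (353 × 500 mm)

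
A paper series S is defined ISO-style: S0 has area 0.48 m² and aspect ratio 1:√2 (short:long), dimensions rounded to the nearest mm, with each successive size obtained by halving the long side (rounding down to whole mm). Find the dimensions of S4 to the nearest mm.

145 × 206 mm

Let S0's short side be w mm. w · w√2 = 0.48 m² = 480,000 mm², so w ≈ 582.6 mm and w√2 ≈ 823.9 mm → S0 = 583 × 824 mm.
S1: ⌊824/2⌋ × 583 = 412 × 583 mm
S2: ⌊583/2⌋ × 412 = 291 × 412 mm
S3: ⌊412/2⌋ × 291 = 206 × 291 mm
S4: ⌊291/2⌋ × 206 = 145 × 206 mm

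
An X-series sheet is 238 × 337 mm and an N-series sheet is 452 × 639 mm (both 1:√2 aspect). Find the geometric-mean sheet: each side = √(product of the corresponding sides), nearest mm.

Short side: √(238 · 452) = √107576 ≈ 328.0 → 328 mm
Long side: √(337 · 639) = √215343 ≈ 464.1 → 464 mm

328 × 464 mm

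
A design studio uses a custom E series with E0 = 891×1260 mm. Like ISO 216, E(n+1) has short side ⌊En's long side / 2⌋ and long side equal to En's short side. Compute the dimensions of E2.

445 × 630 mm

E1: ⌊1260/2⌋ × 891 = 630 × 891 mm
E2: ⌊891/2⌋ × 630 = 445 × 630 mm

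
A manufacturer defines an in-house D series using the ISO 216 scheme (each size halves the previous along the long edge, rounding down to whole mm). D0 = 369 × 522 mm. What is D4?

92 × 130 mm

D1: ⌊522/2⌋ × 369 = 261 × 369 mm
D2: ⌊369/2⌋ × 261 = 184 × 261 mm
D3: ⌊261/2⌋ × 184 = 130 × 184 mm
D4: ⌊184/2⌋ × 130 = 92 × 130 mm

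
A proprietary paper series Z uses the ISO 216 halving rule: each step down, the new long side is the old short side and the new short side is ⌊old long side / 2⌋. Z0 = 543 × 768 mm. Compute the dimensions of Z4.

Z1: ⌊768/2⌋ × 543 = 384 × 543 mm
Z2: ⌊543/2⌋ × 384 = 271 × 384 mm
Z3: ⌊384/2⌋ × 271 = 192 × 271 mm
Z4: ⌊271/2⌋ × 192 = 135 × 192 mm

135 × 192 mm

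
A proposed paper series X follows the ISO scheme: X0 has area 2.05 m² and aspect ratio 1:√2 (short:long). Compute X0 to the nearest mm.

Let the short side be w mm. Then w · w√2 = 2.05 m² = 2,050,000 mm².
w² = 2,050,000/√2, so w ≈ 1204.0 mm; long side = w√2 ≈ 1702.7 mm.

1204 × 1703 mm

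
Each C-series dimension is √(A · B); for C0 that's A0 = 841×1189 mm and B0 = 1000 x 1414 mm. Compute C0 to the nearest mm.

917 × 1297 mm

Short: √(841 · 1000) = √841000 ≈ 917.1 mm.
Long: √(1189 · 1414) = √1681246 ≈ 1296.6 mm.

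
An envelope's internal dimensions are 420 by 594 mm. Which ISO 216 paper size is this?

Aspect ratio 594/420 ≈ 1.414 — close to the ISO √2 ≈ 1.414.
In the A-series (A0 area = 1 m²): A2 = 420 × 594 mm.

A2 (420 × 594 mm)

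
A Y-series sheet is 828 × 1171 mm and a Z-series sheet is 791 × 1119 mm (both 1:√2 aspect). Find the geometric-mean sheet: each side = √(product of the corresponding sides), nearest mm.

Short side: √(828 · 791) = √654948 ≈ 809.3 → 809 mm
Long side: √(1171 · 1119) = √1310349 ≈ 1144.7 → 1145 mm

809 × 1145 mm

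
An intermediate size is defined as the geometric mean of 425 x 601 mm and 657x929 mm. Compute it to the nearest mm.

528 × 747 mm

Short side: √(425 · 657) = √279225 ≈ 528.4 → 528 mm
Long side: √(601 · 929) = √558329 ≈ 747.2 → 747 mm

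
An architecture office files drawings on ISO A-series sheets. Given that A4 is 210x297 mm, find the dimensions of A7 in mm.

74 × 105 mm

A5: ⌊297/2⌋ × 210 = 148 × 210 mm
A6: ⌊210/2⌋ × 148 = 105 × 148 mm
A7: ⌊148/2⌋ × 105 = 74 × 105 mm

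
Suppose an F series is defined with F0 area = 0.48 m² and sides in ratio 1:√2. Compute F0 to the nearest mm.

Let the short side be w mm. Then w · w√2 = 0.48 m² = 480,000 mm².
w² = 480,000/√2, so w ≈ 582.6 mm; long side = w√2 ≈ 823.9 mm.

583 × 824 mm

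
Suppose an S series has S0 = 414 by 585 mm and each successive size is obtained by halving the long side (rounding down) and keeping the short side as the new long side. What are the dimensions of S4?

S1: ⌊585/2⌋ × 414 = 292 × 414 mm
S2: ⌊414/2⌋ × 292 = 207 × 292 mm
S3: ⌊292/2⌋ × 207 = 146 × 207 mm
S4: ⌊207/2⌋ × 146 = 103 × 146 mm

103 × 146 mm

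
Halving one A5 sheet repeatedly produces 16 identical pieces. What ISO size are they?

A9

16 = 2^4, so 4 halving steps.
A5 → A6 → … → A9 after 4 steps.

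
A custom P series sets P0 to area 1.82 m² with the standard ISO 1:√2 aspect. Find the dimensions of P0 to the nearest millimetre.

1134 × 1604 mm

Let the short side be w mm. Then w · w√2 = 1.82 m² = 1,820,000 mm².
w² = 1,820,000/√2, so w ≈ 1134.4 mm; long side = w√2 ≈ 1604.3 mm.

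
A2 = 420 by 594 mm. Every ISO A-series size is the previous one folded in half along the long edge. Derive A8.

A3: ⌊594/2⌋ × 420 = 297 × 420 mm
A4: ⌊420/2⌋ × 297 = 210 × 297 mm
A5: ⌊297/2⌋ × 210 = 148 × 210 mm
A6: ⌊210/2⌋ × 148 = 105 × 148 mm
A7: ⌊148/2⌋ × 105 = 74 × 105 mm
A8: ⌊105/2⌋ × 74 = 52 × 74 mm

52 × 74 mm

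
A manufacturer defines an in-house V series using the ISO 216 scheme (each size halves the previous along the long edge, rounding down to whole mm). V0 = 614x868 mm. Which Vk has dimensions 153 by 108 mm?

V0: 614 × 868 mm
V1: 434 × 614 mm
V2: 307 × 434 mm
V3: 217 × 307 mm
V4: 153 × 217 mm
V5: 108 × 153 mm
V6: 76 × 108 mm
→ matches V5.

V5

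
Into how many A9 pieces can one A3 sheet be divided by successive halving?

Each ISO step halves the sheet: 1 × A3 → 2 × A4 → 4 × A5 → 8 × A6 → …
From A3 to A9 is 6 halving steps: 2^6 = 64.

64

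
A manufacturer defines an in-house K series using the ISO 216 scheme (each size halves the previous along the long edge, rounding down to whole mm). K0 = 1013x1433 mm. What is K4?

253 × 358 mm

K1: ⌊1433/2⌋ × 1013 = 716 × 1013 mm
K2: ⌊1013/2⌋ × 716 = 506 × 716 mm
K3: ⌊716/2⌋ × 506 = 358 × 506 mm
K4: ⌊506/2⌋ × 358 = 253 × 358 mm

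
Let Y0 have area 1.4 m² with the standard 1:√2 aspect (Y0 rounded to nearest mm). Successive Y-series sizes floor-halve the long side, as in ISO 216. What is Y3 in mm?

351 × 497 mm

Let Y0's short side be w mm. w · w√2 = 1.4 m² = 1,400,000 mm², so w ≈ 995.0 mm and w√2 ≈ 1407.1 mm → Y0 = 995 × 1407 mm.
Y1: ⌊1407/2⌋ × 995 = 703 × 995 mm
Y2: ⌊995/2⌋ × 703 = 497 × 703 mm
Y3: ⌊703/2⌋ × 497 = 351 × 497 mm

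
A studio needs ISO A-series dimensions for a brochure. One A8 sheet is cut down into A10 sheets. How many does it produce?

A8 = 52 × 74 mm; A10 = 26 × 37 mm.
Each halving step doubles the count; 2 steps from A8 to A10.
2^2 = 4.

4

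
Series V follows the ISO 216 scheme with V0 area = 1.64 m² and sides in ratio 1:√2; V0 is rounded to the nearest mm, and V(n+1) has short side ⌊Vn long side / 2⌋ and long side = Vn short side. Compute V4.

Let V0's short side be w mm. w · w√2 = 1.64 m² = 1,640,000 mm², so w ≈ 1076.9 mm and w√2 ≈ 1522.9 mm → V0 = 1077 × 1523 mm.
V1: ⌊1523/2⌋ × 1077 = 761 × 1077 mm
V2: ⌊1077/2⌋ × 761 = 538 × 761 mm
V3: ⌊761/2⌋ × 538 = 380 × 538 mm
V4: ⌊538/2⌋ × 380 = 269 × 380 mm

269 × 380 mm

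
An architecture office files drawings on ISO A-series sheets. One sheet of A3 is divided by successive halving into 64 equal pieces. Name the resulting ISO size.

A9

64 = 2^6, so 6 halving steps.
A3 → A4 → … → A9 after 6 steps.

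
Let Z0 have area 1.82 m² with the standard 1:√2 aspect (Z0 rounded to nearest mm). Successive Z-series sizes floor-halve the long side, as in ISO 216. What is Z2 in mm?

Let Z0's short side be w mm. w · w√2 = 1.82 m² = 1,820,000 mm², so w ≈ 1134.4 mm and w√2 ≈ 1604.3 mm → Z0 = 1134 × 1604 mm.
Z1: ⌊1604/2⌋ × 1134 = 802 × 1134 mm
Z2: ⌊1134/2⌋ × 802 = 567 × 802 mm

567 × 802 mm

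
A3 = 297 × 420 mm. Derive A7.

A4: ⌊420/2⌋ × 297 = 210 × 297 mm
A5: ⌊297/2⌋ × 210 = 148 × 210 mm
A6: ⌊210/2⌋ × 148 = 105 × 148 mm
A7: ⌊148/2⌋ × 105 = 74 × 105 mm

74 × 105 mm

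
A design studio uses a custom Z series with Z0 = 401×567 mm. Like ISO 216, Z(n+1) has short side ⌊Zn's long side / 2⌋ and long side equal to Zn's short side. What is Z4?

Z1: ⌊567/2⌋ × 401 = 283 × 401 mm
Z2: ⌊401/2⌋ × 283 = 200 × 283 mm
Z3: ⌊283/2⌋ × 200 = 141 × 200 mm
Z4: ⌊200/2⌋ × 141 = 100 × 141 mm

100 × 141 mm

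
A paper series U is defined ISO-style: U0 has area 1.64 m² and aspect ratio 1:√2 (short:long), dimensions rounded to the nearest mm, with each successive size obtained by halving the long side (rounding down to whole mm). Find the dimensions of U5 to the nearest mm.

Let U0's short side be w mm. w · w√2 = 1.64 m² = 1,640,000 mm², so w ≈ 1076.9 mm and w√2 ≈ 1522.9 mm → U0 = 1077 × 1523 mm.
U1: ⌊1523/2⌋ × 1077 = 761 × 1077 mm
U2: ⌊1077/2⌋ × 761 = 538 × 761 mm
U3: ⌊761/2⌋ × 538 = 380 × 538 mm
U4: ⌊538/2⌋ × 380 = 269 × 380 mm
U5: ⌊380/2⌋ × 269 = 190 × 269 mm

190 × 269 mm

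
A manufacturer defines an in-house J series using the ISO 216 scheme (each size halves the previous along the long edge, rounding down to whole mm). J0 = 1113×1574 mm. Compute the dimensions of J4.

J1: ⌊1574/2⌋ × 1113 = 787 × 1113 mm
J2: ⌊1113/2⌋ × 787 = 556 × 787 mm
J3: ⌊787/2⌋ × 556 = 393 × 556 mm
J4: ⌊556/2⌋ × 393 = 278 × 393 mm

278 × 393 mm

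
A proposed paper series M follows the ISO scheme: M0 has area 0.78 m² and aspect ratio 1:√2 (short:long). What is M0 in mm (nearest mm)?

Let the short side be w mm. Then w · w√2 = 0.78 m² = 780,000 mm².
w² = 780,000/√2, so w ≈ 742.7 mm; long side = w√2 ≈ 1050.3 mm.

743 × 1050 mm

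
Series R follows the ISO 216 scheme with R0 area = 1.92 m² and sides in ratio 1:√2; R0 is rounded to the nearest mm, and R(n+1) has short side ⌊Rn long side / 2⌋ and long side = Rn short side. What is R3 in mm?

Let R0's short side be w mm. w · w√2 = 1.92 m² = 1,920,000 mm², so w ≈ 1165.2 mm and w√2 ≈ 1647.8 mm → R0 = 1165 × 1648 mm.
R1: ⌊1648/2⌋ × 1165 = 824 × 1165 mm
R2: ⌊1165/2⌋ × 824 = 582 × 824 mm
R3: ⌊824/2⌋ × 582 = 412 × 582 mm

412 × 582 mm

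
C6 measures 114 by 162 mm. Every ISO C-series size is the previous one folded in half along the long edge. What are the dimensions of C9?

40 × 57 mm

C7: ⌊162/2⌋ × 114 = 81 × 114 mm
C8: ⌊114/2⌋ × 81 = 57 × 81 mm
C9: ⌊81/2⌋ × 57 = 40 × 57 mm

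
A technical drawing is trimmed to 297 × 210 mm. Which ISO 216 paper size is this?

Aspect ratio 297/210 ≈ 1.414 — close to the ISO √2 ≈ 1.414.
In the A-series (A0 area = 1 m²): A4 = 210 × 297 mm.

A4 (210 × 297 mm)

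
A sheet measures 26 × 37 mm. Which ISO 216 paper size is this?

Aspect ratio 37/26 ≈ 1.423 — close to the ISO √2 ≈ 1.414.
In the A-series (A0 area = 1 m²): A10 = 26 × 37 mm.

A10 (26 × 37 mm)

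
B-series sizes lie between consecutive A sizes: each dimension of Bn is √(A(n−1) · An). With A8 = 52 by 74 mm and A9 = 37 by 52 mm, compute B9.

Short side: √(52 · 37) = √1924 ≈ 43.9 → 44 mm
Long side: √(74 · 52) = √3848 ≈ 62.0 → 62 mm

44 × 62 mm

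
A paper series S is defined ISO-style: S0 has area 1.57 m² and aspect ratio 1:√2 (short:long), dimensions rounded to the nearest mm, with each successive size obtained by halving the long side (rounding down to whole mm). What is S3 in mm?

372 × 527 mm

Let S0's short side be w mm. w · w√2 = 1.57 m² = 1,570,000 mm², so w ≈ 1053.6 mm and w√2 ≈ 1490.1 mm → S0 = 1054 × 1490 mm.
S1: ⌊1490/2⌋ × 1054 = 745 × 1054 mm
S2: ⌊1054/2⌋ × 745 = 527 × 745 mm
S3: ⌊745/2⌋ × 527 = 372 × 527 mm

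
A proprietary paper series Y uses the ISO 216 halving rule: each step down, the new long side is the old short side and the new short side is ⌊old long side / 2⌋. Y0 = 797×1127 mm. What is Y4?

199 × 281 mm

Y1: ⌊1127/2⌋ × 797 = 563 × 797 mm
Y2: ⌊797/2⌋ × 563 = 398 × 563 mm
Y3: ⌊563/2⌋ × 398 = 281 × 398 mm
Y4: ⌊398/2⌋ × 281 = 199 × 281 mm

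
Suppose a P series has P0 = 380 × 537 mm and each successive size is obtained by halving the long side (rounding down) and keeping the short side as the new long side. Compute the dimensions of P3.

P1: ⌊537/2⌋ × 380 = 268 × 380 mm
P2: ⌊380/2⌋ × 268 = 190 × 268 mm
P3: ⌊268/2⌋ × 190 = 134 × 190 mm

134 × 190 mm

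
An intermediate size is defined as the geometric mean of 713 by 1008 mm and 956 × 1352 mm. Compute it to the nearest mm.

Short side: √(713 · 956) = √681628 ≈ 825.6 → 826 mm
Long side: √(1008 · 1352) = √1362816 ≈ 1167.4 → 1167 mm

826 × 1167 mm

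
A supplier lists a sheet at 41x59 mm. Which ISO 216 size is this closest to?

C9 (40 × 57 mm)

Aspect ratio 59/41 ≈ 1.439 (ISO target is √2 ≈ 1.414).
In the C-series (envelope sizes, between A and B): C9 = 40 × 57 mm.
Off by 3 mm total — nearest standard size.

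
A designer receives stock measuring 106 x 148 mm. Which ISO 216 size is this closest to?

Aspect ratio 148/106 ≈ 1.396 (ISO target is √2 ≈ 1.414).
In the A-series (A0 area = 1 m²): A6 = 105 × 148 mm.
Off by 1 mm total — nearest standard size.

A6 (105 × 148 mm)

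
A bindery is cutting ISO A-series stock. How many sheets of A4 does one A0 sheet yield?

A0 = 841 × 1189 mm; A4 = 210 × 297 mm.
Each halving step doubles the count; 4 steps from A0 to A4.
2^4 = 16.

16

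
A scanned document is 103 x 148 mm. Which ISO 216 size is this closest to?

Aspect ratio 148/103 ≈ 1.437 (ISO target is √2 ≈ 1.414).
In the A-series (A0 area = 1 m²): A6 = 105 × 148 mm.
Off by 2 mm total — nearest standard size.

A6 (105 × 148 mm)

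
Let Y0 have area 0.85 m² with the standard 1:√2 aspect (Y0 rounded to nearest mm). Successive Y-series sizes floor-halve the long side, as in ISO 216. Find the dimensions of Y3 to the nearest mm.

Let Y0's short side be w mm. w · w√2 = 0.85 m² = 850,000 mm², so w ≈ 775.3 mm and w√2 ≈ 1096.4 mm → Y0 = 775 × 1096 mm.
Y1: ⌊1096/2⌋ × 775 = 548 × 775 mm
Y2: ⌊775/2⌋ × 548 = 387 × 548 mm
Y3: ⌊548/2⌋ × 387 = 274 × 387 mm

274 × 387 mm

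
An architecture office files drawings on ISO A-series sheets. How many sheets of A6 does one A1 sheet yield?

32

Each ISO step halves the sheet: 1 × A1 → 2 × A2 → 4 × A3 → 8 × A4 → …
From A1 to A6 is 5 halving steps: 2^5 = 32.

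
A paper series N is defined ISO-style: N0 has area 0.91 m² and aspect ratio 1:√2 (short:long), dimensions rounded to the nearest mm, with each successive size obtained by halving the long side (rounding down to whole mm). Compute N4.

Let N0's short side be w mm. w · w√2 = 0.91 m² = 910,000 mm², so w ≈ 802.2 mm and w√2 ≈ 1134.4 mm → N0 = 802 × 1134 mm.
N1: ⌊1134/2⌋ × 802 = 567 × 802 mm
N2: ⌊802/2⌋ × 567 = 401 × 567 mm
N3: ⌊567/2⌋ × 401 = 283 × 401 mm
N4: ⌊401/2⌋ × 283 = 200 × 283 mm

200 × 283 mm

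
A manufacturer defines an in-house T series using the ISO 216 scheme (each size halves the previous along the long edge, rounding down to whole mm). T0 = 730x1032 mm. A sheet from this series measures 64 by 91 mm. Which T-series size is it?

T0: 730 × 1032 mm
T1: 516 × 730 mm
T2: 365 × 516 mm
T3: 258 × 365 mm
T4: 182 × 258 mm
T5: 129 × 182 mm
T6: 91 × 129 mm
T7: 64 × 91 mm
T8: 45 × 64 mm
→ matches T7.

T7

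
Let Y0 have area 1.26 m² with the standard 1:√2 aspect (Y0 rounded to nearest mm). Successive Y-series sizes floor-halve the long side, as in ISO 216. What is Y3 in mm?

333 × 472 mm

Let Y0's short side be w mm. w · w√2 = 1.26 m² = 1,260,000 mm², so w ≈ 943.9 mm and w√2 ≈ 1334.9 mm → Y0 = 944 × 1335 mm.
Y1: ⌊1335/2⌋ × 944 = 667 × 944 mm
Y2: ⌊944/2⌋ × 667 = 472 × 667 mm
Y3: ⌊667/2⌋ × 472 = 333 × 472 mm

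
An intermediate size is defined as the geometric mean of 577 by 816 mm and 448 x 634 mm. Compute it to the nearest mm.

508 × 719 mm

Short side: √(577 · 448) = √258496 ≈ 508.4 → 508 mm
Long side: √(816 · 634) = √517344 ≈ 719.3 → 719 mm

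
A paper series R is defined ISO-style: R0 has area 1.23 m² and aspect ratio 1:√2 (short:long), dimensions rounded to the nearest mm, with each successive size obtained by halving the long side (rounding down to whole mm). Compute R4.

233 × 329 mm

Let R0's short side be w mm. w · w√2 = 1.23 m² = 1,230,000 mm², so w ≈ 932.6 mm and w√2 ≈ 1318.9 mm → R0 = 933 × 1319 mm.
R1: ⌊1319/2⌋ × 933 = 659 × 933 mm
R2: ⌊933/2⌋ × 659 = 466 × 659 mm
R3: ⌊659/2⌋ × 466 = 329 × 466 mm
R4: ⌊466/2⌋ × 329 = 233 × 329 mm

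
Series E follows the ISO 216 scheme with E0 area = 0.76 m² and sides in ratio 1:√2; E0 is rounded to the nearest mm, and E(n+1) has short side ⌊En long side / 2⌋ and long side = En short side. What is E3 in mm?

259 × 366 mm

Let E0's short side be w mm. w · w√2 = 0.76 m² = 760,000 mm², so w ≈ 733.1 mm and w√2 ≈ 1036.7 mm → E0 = 733 × 1037 mm.
E1: ⌊1037/2⌋ × 733 = 518 × 733 mm
E2: ⌊733/2⌋ × 518 = 366 × 518 mm
E3: ⌊518/2⌋ × 366 = 259 × 366 mm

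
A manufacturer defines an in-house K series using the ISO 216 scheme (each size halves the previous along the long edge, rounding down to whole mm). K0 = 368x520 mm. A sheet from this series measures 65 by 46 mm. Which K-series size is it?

K0: 368 × 520 mm
K1: 260 × 368 mm
K2: 184 × 260 mm
K3: 130 × 184 mm
K4: 92 × 130 mm
K5: 65 × 92 mm
K6: 46 × 65 mm
K7: 32 × 46 mm
→ matches K6.

K6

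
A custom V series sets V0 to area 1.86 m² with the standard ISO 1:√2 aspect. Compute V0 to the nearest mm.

Let the short side be w mm. Then w · w√2 = 1.86 m² = 1,860,000 mm².
w² = 1,860,000/√2, so w ≈ 1146.8 mm; long side = w√2 ≈ 1621.9 mm.

1147 × 1622 mm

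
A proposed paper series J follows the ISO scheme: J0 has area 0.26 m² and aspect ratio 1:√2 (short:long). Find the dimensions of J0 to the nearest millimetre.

Let the short side be w mm. Then w · w√2 = 0.26 m² = 260,000 mm².
w² = 260,000/√2, so w ≈ 428.8 mm; long side = w√2 ≈ 606.4 mm.

429 × 606 mm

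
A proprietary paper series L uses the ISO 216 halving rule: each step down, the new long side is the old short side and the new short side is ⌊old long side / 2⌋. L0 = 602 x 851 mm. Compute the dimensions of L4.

150 × 212 mm

L1: ⌊851/2⌋ × 602 = 425 × 602 mm
L2: ⌊602/2⌋ × 425 = 301 × 425 mm
L3: ⌊425/2⌋ × 301 = 212 × 301 mm
L4: ⌊301/2⌋ × 212 = 150 × 212 mm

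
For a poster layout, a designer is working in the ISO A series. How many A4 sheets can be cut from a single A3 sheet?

Each ISO step halves the sheet: 1 × A3 → 2 × A4
From A3 to A4 is 1 halving step: 2^1 = 2.

2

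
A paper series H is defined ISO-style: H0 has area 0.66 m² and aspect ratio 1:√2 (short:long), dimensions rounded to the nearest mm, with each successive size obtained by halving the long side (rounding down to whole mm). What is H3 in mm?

241 × 341 mm

Let H0's short side be w mm. w · w√2 = 0.66 m² = 660,000 mm², so w ≈ 683.1 mm and w√2 ≈ 966.1 mm → H0 = 683 × 966 mm.
H1: ⌊966/2⌋ × 683 = 483 × 683 mm
H2: ⌊683/2⌋ × 483 = 341 × 483 mm
H3: ⌊483/2⌋ × 341 = 241 × 341 mm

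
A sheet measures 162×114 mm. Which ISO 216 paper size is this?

Aspect ratio 162/114 ≈ 1.421 — close to the ISO √2 ≈ 1.414.
In the C-series (envelope sizes, between A and B): C6 = 114 × 162 mm.

C6 (114 × 162 mm)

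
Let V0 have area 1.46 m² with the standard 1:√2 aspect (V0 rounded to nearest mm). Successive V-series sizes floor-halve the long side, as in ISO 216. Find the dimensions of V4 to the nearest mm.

Let V0's short side be w mm. w · w√2 = 1.46 m² = 1,460,000 mm², so w ≈ 1016.1 mm and w√2 ≈ 1436.9 mm → V0 = 1016 × 1437 mm.
V1: ⌊1437/2⌋ × 1016 = 718 × 1016 mm
V2: ⌊1016/2⌋ × 718 = 508 × 718 mm
V3: ⌊718/2⌋ × 508 = 359 × 508 mm
V4: ⌊508/2⌋ × 359 = 254 × 359 mm

254 × 359 mm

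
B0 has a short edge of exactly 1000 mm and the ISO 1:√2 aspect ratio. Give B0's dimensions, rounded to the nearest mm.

1000 × 1414 mm

Short side = 1000 mm; long side = 1000√2 ≈ 1414.2 mm.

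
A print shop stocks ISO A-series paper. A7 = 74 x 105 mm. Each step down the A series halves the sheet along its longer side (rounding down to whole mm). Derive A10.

26 × 37 mm

A8: ⌊105/2⌋ × 74 = 52 × 74 mm
A9: ⌊74/2⌋ × 52 = 37 × 52 mm
A10: ⌊52/2⌋ × 37 = 26 × 37 mm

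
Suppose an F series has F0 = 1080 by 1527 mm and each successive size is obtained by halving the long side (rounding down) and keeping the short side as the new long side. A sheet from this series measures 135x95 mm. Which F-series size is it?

F7

F0: 1080 × 1527 mm
F1: 763 × 1080 mm
F2: 540 × 763 mm
F3: 381 × 540 mm
F4: 270 × 381 mm
F5: 190 × 270 mm
F6: 135 × 190 mm
F7: 95 × 135 mm
F8: 67 × 95 mm
→ matches F7.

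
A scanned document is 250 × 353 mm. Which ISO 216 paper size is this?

B4 (250 × 353 mm)

Aspect ratio 353/250 ≈ 1.412 — close to the ISO √2 ≈ 1.414.
In the B-series (B0 = 1000 × 1414 mm): B4 = 250 × 353 mm.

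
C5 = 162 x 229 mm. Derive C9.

C6: ⌊229/2⌋ × 162 = 114 × 162 mm
C7: ⌊162/2⌋ × 114 = 81 × 114 mm
C8: ⌊114/2⌋ × 81 = 57 × 81 mm
C9: ⌊81/2⌋ × 57 = 40 × 57 mm

40 × 57 mm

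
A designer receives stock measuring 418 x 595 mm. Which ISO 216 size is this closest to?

A2 (420 × 594 mm)

Aspect ratio 595/418 ≈ 1.423 — close to the ISO √2 ≈ 1.414.
In the A-series (A0 area = 1 m²): A2 = 420 × 594 mm.
Off by 3 mm total — nearest standard size.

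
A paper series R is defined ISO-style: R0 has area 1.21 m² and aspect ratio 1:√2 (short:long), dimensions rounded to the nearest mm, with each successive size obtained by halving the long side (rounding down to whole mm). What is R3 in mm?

Let R0's short side be w mm. w · w√2 = 1.21 m² = 1,210,000 mm², so w ≈ 925.0 mm and w√2 ≈ 1308.1 mm → R0 = 925 × 1308 mm.
R1: ⌊1308/2⌋ × 925 = 654 × 925 mm
R2: ⌊925/2⌋ × 654 = 462 × 654 mm
R3: ⌊654/2⌋ × 462 = 327 × 462 mm

327 × 462 mm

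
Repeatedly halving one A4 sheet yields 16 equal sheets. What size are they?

A8

16 = 2^4, so 4 halving steps.
A4 → A5 → … → A8 after 4 steps.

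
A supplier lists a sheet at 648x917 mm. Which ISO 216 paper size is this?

C1 (648 × 917 mm)

Aspect ratio 917/648 ≈ 1.415 — close to the ISO √2 ≈ 1.414.
In the C-series (envelope sizes, between A and B): C1 = 648 × 917 mm.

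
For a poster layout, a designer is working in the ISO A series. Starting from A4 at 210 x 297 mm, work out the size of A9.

A5: ⌊297/2⌋ × 210 = 148 × 210 mm
A6: ⌊210/2⌋ × 148 = 105 × 148 mm
A7: ⌊148/2⌋ × 105 = 74 × 105 mm
A8: ⌊105/2⌋ × 74 = 52 × 74 mm
A9: ⌊74/2⌋ × 52 = 37 × 52 mm

37 × 52 mm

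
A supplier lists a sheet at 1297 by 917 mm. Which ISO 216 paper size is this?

Aspect ratio 1297/917 ≈ 1.414 — close to the ISO √2 ≈ 1.414.
In the C-series (envelope sizes, between A and B): C0 = 917 × 1297 mm.

C0 (917 × 1297 mm)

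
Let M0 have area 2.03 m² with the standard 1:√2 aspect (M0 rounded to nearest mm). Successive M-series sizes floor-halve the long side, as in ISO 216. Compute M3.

423 × 599 mm

Let M0's short side be w mm. w · w√2 = 2.03 m² = 2,030,000 mm², so w ≈ 1198.1 mm and w√2 ≈ 1694.4 mm → M0 = 1198 × 1694 mm.
M1: ⌊1694/2⌋ × 1198 = 847 × 1198 mm
M2: ⌊1198/2⌋ × 847 = 599 × 847 mm
M3: ⌊847/2⌋ × 599 = 423 × 599 mm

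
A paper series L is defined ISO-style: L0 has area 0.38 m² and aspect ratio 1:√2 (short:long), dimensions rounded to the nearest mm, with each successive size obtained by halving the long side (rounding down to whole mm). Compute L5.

Let L0's short side be w mm. w · w√2 = 0.38 m² = 380,000 mm², so w ≈ 518.4 mm and w√2 ≈ 733.1 mm → L0 = 518 × 733 mm.
L1: ⌊733/2⌋ × 518 = 366 × 518 mm
L2: ⌊518/2⌋ × 366 = 259 × 366 mm
L3: ⌊366/2⌋ × 259 = 183 × 259 mm
L4: ⌊259/2⌋ × 183 = 129 × 183 mm
L5: ⌊183/2⌋ × 129 = 91 × 129 mm

91 × 129 mm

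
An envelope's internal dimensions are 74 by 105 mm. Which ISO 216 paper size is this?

A7 (74 × 105 mm)

Aspect ratio 105/74 ≈ 1.419 — close to the ISO √2 ≈ 1.414.
In the A-series (A0 area = 1 m²): A7 = 74 × 105 mm.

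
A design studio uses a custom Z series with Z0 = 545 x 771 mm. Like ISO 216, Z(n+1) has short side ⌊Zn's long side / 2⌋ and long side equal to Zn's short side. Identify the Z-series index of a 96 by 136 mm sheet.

Z5

Z0: 545 × 771 mm
Z1: 385 × 545 mm
Z2: 272 × 385 mm
Z3: 192 × 272 mm
Z4: 136 × 192 mm
Z5: 96 × 136 mm
Z6: 68 × 96 mm
→ matches Z5.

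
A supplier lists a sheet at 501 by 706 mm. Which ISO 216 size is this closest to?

B2 (500 × 707 mm)

Aspect ratio 706/501 ≈ 1.409 — close to the ISO √2 ≈ 1.414.
In the B-series (B0 = 1000 × 1414 mm): B2 = 500 × 707 mm.
Off by 2 mm total — nearest standard size.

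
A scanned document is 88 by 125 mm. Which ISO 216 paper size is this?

Aspect ratio 125/88 ≈ 1.420 — close to the ISO √2 ≈ 1.414.
In the B-series (B0 = 1000 × 1414 mm): B7 = 88 × 125 mm.

B7 (88 × 125 mm)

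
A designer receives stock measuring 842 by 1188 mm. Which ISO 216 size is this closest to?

A0 (841 × 1189 mm)

Aspect ratio 1188/842 ≈ 1.411 — close to the ISO √2 ≈ 1.414.
In the A-series (A0 area = 1 m²): A0 = 841 × 1189 mm.
Off by 2 mm total — nearest standard size.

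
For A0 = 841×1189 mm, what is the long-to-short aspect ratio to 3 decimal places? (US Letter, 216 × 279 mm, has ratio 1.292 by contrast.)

1189 / 841 = 1.414
Matches √2 ≈ 1.414 — the ISO 216 defining ratio.

1.414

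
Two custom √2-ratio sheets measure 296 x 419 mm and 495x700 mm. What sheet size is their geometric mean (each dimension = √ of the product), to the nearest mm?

Short side: √(296 · 495) = √146520 ≈ 382.8 → 383 mm
Long side: √(419 · 700) = √293300 ≈ 541.6 → 542 mm

383 × 542 mm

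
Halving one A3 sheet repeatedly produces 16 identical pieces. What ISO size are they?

16 = 2^4, so 4 halving steps.
A3 → A4 → … → A7 after 4 steps.

A7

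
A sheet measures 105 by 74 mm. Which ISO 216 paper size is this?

A7 (74 × 105 mm)

Aspect ratio 105/74 ≈ 1.419 — close to the ISO √2 ≈ 1.414.
In the A-series (A0 area = 1 m²): A7 = 74 × 105 mm.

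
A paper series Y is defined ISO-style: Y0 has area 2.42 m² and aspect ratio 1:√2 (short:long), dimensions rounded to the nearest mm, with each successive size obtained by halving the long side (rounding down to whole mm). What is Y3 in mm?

462 × 654 mm

Let Y0's short side be w mm. w · w√2 = 2.42 m² = 2,420,000 mm², so w ≈ 1308.1 mm and w√2 ≈ 1850.0 mm → Y0 = 1308 × 1850 mm.
Y1: ⌊1850/2⌋ × 1308 = 925 × 1308 mm
Y2: ⌊1308/2⌋ × 925 = 654 × 925 mm
Y3: ⌊925/2⌋ × 654 = 462 × 654 mm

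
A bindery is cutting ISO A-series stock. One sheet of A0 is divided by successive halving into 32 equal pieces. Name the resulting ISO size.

32 = 2^5, so 5 halving steps.
A0 → A1 → … → A5 after 5 steps.

A5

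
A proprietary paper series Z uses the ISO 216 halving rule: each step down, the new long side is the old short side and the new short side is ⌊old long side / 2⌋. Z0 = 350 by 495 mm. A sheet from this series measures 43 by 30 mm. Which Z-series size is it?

Z0: 350 × 495 mm
Z1: 247 × 350 mm
Z2: 175 × 247 mm
Z3: 123 × 175 mm
Z4: 87 × 123 mm
Z5: 61 × 87 mm
Z6: 43 × 61 mm
Z7: 30 × 43 mm
Z8: 21 × 30 mm
→ matches Z7.

Z7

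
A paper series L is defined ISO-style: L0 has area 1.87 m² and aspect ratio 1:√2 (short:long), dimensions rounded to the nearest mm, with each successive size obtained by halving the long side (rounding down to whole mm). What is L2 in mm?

Let L0's short side be w mm. w · w√2 = 1.87 m² = 1,870,000 mm², so w ≈ 1149.9 mm and w√2 ≈ 1626.2 mm → L0 = 1150 × 1626 mm.
L1: ⌊1626/2⌋ × 1150 = 813 × 1150 mm
L2: ⌊1150/2⌋ × 813 = 575 × 813 mm

575 × 813 mm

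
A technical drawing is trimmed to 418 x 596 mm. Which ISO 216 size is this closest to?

Aspect ratio 596/418 ≈ 1.426 — close to the ISO √2 ≈ 1.414.
In the A-series (A0 area = 1 m²): A2 = 420 × 594 mm.
Off by 4 mm total — nearest standard size.

A2 (420 × 594 mm)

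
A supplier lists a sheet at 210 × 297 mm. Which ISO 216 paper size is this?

A4 (210 × 297 mm)

Aspect ratio 297/210 ≈ 1.414 — close to the ISO √2 ≈ 1.414.
In the A-series (A0 area = 1 m²): A4 = 210 × 297 mm.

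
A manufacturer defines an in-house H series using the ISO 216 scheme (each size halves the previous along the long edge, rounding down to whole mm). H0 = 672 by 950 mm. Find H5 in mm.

H1: ⌊950/2⌋ × 672 = 475 × 672 mm
H2: ⌊672/2⌋ × 475 = 336 × 475 mm
H3: ⌊475/2⌋ × 336 = 237 × 336 mm
H4: ⌊336/2⌋ × 237 = 168 × 237 mm
H5: ⌊237/2⌋ × 168 = 118 × 168 mm

118 × 168 mm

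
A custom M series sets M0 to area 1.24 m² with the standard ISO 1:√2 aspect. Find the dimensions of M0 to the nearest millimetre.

936 × 1324 mm

Let the short side be w mm. Then w · w√2 = 1.24 m² = 1,240,000 mm².
w² = 1,240,000/√2, so w ≈ 936.4 mm; long side = w√2 ≈ 1324.2 mm.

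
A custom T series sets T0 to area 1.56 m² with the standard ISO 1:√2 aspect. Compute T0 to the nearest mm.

1050 × 1485 mm

Let the short side be w mm. Then w · w√2 = 1.56 m² = 1,560,000 mm².
w² = 1,560,000/√2, so w ≈ 1050.3 mm; long side = w√2 ≈ 1485.3 mm.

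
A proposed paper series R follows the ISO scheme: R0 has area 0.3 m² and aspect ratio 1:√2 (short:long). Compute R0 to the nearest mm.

461 × 651 mm

Let the short side be w mm. Then w · w√2 = 0.3 m² = 300,000 mm².
w² = 300,000/√2, so w ≈ 460.6 mm; long side = w√2 ≈ 651.4 mm.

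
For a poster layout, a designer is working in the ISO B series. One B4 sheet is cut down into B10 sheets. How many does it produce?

64

Each ISO step halves the sheet: 1 × B4 → 2 × B5 → 4 × B6 → 8 × B7 → …
From B4 to B10 is 6 halving steps: 2^6 = 64.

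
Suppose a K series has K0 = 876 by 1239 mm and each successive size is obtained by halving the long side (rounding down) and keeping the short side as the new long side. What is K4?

K1: ⌊1239/2⌋ × 876 = 619 × 876 mm
K2: ⌊876/2⌋ × 619 = 438 × 619 mm
K3: ⌊619/2⌋ × 438 = 309 × 438 mm
K4: ⌊438/2⌋ × 309 = 219 × 309 mm

219 × 309 mm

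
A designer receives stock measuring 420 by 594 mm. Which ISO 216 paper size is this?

Aspect ratio 594/420 ≈ 1.414 — close to the ISO √2 ≈ 1.414.
In the A-series (A0 area = 1 m²): A2 = 420 × 594 mm.

A2 (420 × 594 mm)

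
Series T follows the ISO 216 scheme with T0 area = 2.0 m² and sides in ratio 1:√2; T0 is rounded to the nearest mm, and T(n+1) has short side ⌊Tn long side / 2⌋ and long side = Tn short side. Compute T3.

420 × 594 mm

Let T0's short side be w mm. w · w√2 = 2.0 m² = 2,000,000 mm², so w ≈ 1189.2 mm and w√2 ≈ 1681.8 mm → T0 = 1189 × 1682 mm.
T1: ⌊1682/2⌋ × 1189 = 841 × 1189 mm
T2: ⌊1189/2⌋ × 841 = 594 × 841 mm
T3: ⌊841/2⌋ × 594 = 420 × 594 mm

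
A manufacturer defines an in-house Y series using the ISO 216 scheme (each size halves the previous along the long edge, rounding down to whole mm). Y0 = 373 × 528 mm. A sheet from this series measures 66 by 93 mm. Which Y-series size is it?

Y0: 373 × 528 mm
Y1: 264 × 373 mm
Y2: 186 × 264 mm
Y3: 132 × 186 mm
Y4: 93 × 132 mm
Y5: 66 × 93 mm
Y6: 46 × 66 mm
→ matches Y5.

Y5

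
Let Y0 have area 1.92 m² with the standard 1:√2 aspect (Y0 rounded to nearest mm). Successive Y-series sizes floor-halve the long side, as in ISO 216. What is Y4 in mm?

Let Y0's short side be w mm. w · w√2 = 1.92 m² = 1,920,000 mm², so w ≈ 1165.2 mm and w√2 ≈ 1647.8 mm → Y0 = 1165 × 1648 mm.
Y1: ⌊1648/2⌋ × 1165 = 824 × 1165 mm
Y2: ⌊1165/2⌋ × 824 = 582 × 824 mm
Y3: ⌊824/2⌋ × 582 = 412 × 582 mm
Y4: ⌊582/2⌋ × 412 = 291 × 412 mm

291 × 412 mm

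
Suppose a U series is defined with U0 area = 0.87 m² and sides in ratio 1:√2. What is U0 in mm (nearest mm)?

784 × 1109 mm

Let the short side be w mm. Then w · w√2 = 0.87 m² = 870,000 mm².
w² = 870,000/√2, so w ≈ 784.3 mm; long side = w√2 ≈ 1109.2 mm.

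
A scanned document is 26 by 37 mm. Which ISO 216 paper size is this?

A10 (26 × 37 mm)

Aspect ratio 37/26 ≈ 1.423 — close to the ISO √2 ≈ 1.414.
In the A-series (A0 area = 1 m²): A10 = 26 × 37 mm.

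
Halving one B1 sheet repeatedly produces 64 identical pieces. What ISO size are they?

B7

64 = 2^6, so 6 halving steps.
B1 → B2 → … → B7 after 6 steps.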